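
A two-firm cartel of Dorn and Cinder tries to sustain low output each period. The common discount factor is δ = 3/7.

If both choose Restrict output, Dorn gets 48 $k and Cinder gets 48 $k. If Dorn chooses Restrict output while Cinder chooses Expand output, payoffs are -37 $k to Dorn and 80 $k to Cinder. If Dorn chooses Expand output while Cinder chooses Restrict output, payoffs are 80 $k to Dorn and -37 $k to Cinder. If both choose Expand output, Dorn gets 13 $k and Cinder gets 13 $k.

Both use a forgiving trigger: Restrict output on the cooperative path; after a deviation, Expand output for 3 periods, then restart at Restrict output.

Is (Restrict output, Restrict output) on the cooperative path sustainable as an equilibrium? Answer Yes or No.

No

A one-shot deviation gives 80 now, then 13 for 3 periods, then back to 48.
Gain from deviating: (80−48) today; loss: (48−13) in each of the next 3 periods.
No-deviation condition: (48−13)(δ+…+δ^3) ≥ 80−48, i.e. δ+…+δ^3 ≥ 32/35.
At δ = 3/7: δ+…+δ^3 = 0.6910 < 0.9143.
So cooperation is not sustainable.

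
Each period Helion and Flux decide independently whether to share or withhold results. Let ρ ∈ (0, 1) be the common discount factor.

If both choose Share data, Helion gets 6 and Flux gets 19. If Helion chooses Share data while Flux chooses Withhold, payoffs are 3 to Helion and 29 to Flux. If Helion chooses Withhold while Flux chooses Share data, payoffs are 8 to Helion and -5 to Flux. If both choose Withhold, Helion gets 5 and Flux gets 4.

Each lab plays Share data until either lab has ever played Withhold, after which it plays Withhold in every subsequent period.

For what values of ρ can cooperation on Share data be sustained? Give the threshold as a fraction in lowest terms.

2/3

Helion's threshold: (8−6)/(8−5) = 2/3.
Flux's threshold: (29−19)/(29−4) = 2/5.
2/3 > 2/5, so Helion binds and ρ* = 2/3.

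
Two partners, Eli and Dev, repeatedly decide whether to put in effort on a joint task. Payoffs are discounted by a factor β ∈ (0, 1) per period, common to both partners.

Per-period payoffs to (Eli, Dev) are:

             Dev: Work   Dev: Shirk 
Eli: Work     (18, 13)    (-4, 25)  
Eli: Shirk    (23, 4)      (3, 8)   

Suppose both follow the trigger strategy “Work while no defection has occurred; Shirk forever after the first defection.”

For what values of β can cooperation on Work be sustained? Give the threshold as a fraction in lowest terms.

For Eli: deviation gain 23−18 = 5, per-period punishment loss 18−3 = 15. IC gives β ≥ 5/20 = 1/4.
For Dev: gain 12, loss 5 per period, so β ≥ 12/17.
The tighter constraint is Dev's, so cooperation needs β ≥ 12/17.

12/17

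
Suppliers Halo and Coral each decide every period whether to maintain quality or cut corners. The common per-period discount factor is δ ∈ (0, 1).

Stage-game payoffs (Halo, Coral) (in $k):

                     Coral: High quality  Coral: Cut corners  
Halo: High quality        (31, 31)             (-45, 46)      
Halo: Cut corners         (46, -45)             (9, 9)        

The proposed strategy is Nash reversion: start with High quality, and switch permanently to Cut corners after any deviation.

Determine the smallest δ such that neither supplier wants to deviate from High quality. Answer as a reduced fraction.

15/37

One-period gain from deviating is 46 − 31 = 15. The loss is 31 − 9 = 22 in every subsequent period, with present value 22·δ/(1−δ).
Deviation is unprofitable when 22·δ/(1−δ) ≥ 15, i.e. δ/(1−δ) ≥ 15/22.
Equivalently δ ≥ 15/(15+22) = 15/37.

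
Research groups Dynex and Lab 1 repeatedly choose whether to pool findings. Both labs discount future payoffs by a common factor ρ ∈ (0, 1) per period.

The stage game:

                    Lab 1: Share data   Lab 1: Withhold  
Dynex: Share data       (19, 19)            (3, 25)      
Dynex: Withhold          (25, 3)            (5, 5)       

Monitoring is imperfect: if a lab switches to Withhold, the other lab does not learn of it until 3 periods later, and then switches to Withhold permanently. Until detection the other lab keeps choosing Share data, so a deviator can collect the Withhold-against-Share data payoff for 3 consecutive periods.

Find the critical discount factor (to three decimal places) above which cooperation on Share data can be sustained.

A deviator earns 25 for 3 periods, then 5 forever; cooperating earns 19 forever. Multiplying the IC by (1−ρ):
19 ≥ 25(1−ρ^3) + 5ρ^3, so 20·ρ^3 ≥ 6 and ρ^3 ≥ 3/10.
ρ ≥ (3/10)^(1/3) ≈ 0.669.

0.669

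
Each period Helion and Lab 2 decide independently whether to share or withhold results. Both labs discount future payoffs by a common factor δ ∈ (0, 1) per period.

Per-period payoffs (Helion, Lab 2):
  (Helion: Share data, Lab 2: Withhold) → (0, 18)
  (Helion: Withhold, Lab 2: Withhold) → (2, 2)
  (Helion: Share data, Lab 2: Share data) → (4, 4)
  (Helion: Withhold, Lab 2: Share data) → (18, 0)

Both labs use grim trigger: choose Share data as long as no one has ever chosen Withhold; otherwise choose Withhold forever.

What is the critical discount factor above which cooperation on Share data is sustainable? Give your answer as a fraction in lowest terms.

Cooperation forever yields 4 each period: 4/(1−δ).
Deviating yields 18 once, then 2 forever: 18 + 2δ/(1−δ).
No profitable deviation requires 4/(1−δ) ≥ 18 + 2δ/(1−δ).
Multiplying by (1−δ): 4 ≥ 18(1−δ) + 2δ = 18 − 16δ.
So 16δ ≥ 14, i.e. δ ≥ 14/16 = 7/8.

7/8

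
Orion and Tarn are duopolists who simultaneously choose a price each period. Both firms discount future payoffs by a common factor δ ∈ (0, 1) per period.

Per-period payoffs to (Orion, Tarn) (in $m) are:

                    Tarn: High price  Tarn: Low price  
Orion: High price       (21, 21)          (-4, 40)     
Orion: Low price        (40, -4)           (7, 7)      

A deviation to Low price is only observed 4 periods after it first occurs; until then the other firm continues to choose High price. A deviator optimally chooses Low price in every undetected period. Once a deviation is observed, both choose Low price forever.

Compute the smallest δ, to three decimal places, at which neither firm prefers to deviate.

The best deviation is to choose Low price for all 4 undetected periods, earning 40 each, then 7 forever once detected.
Deviation value: 40(1−δ^4)/(1−δ) + 7δ^4/(1−δ); cooperation value: 21/(1−δ).
IC: 21 ≥ 40(1−δ^4) + 7δ^4 = 40 − 33δ^4.
So δ^4 ≥ 19/33, giving δ ≥ (19/33)^(1/4) ≈ 0.871.

0.871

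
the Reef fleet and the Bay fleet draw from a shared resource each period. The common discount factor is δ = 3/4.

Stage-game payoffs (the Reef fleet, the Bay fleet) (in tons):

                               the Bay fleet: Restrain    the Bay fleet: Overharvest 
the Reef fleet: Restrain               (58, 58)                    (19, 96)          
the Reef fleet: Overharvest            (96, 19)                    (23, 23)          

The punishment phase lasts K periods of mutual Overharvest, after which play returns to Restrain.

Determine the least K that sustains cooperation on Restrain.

2

IC: δ(1−δ^K)/(1−δ) ≥ (96−58)/(58−23) = 38/35.
With δ = 3/4: need 1 − δ^K ≥ 38/35·(1−3/4)/(3/4), i.e. δ^K ≤ 0.6381.
Since (3/4)^1 = 0.7500 and (3/4)^2 = 0.5625, the smallest such K is 2.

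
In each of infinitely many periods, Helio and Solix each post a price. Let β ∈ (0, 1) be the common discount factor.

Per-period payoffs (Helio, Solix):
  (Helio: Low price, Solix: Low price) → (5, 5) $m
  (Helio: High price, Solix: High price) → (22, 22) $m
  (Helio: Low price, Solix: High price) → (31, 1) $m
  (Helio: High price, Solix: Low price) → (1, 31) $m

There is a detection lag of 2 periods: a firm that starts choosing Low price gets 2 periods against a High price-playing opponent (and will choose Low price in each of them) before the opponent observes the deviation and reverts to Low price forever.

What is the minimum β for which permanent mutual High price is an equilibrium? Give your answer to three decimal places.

Deviating for the 2 undetected periods gains 31−22 = 9 per period over cooperation, then loses 22−5 = 17 per period forever once punishment starts.
Gain: 9(1 + β + … + β^1); loss: 17·β^2/(1−β).
No profitable deviation ⇔ 9(1−β^2) ≤ 17·β^2, i.e. β^2 ≥ 9/(9+17) = 9/26.
Hence β ≥ (9/26)^(1/2) ≈ 0.588.

0.588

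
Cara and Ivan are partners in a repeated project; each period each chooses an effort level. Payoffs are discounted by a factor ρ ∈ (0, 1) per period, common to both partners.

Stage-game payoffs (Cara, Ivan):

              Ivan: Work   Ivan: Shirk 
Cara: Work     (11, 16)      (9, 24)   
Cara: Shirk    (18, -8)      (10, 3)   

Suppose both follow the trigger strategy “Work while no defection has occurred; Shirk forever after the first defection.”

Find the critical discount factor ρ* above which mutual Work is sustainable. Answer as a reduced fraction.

Cara: cooperation gives 11 each period; deviation gives 18 once then 10 forever.
  11/(1−ρ) ≥ 18 + 10ρ/(1−ρ) ⇒ ρ ≥ 7/8.
Ivan: cooperation gives 16 each period; deviation gives 24 once then 3 forever.
  ρ ≥ 8/21.
Both must hold, so the binding constraint is Cara's: ρ ≥ 7/8.

7/8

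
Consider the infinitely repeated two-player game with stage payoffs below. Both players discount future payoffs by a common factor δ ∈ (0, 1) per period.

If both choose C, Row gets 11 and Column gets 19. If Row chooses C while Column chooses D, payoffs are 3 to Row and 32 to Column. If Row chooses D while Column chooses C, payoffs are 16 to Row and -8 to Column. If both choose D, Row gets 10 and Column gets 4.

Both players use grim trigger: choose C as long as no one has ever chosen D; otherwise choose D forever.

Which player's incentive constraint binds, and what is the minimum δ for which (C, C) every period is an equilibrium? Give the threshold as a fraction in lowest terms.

For Row: deviation gain 16−11 = 5, per-period punishment loss 11−10 = 1. IC gives δ ≥ 5/6.
For Column: gain 13, loss 15 per period, so δ ≥ 13/28.
The tighter constraint is Row's, so cooperation needs δ ≥ 5/6.

Row; δ ≥ 5/6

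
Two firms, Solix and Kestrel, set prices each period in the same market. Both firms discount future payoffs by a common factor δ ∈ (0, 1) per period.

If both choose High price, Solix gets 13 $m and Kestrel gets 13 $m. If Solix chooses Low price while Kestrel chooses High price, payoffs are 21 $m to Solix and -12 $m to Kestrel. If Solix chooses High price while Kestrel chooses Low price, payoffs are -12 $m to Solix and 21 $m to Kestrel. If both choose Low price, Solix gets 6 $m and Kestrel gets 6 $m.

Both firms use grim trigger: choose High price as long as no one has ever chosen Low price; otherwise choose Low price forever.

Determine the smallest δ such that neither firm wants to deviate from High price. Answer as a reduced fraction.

One-period gain from deviating is 21 − 13 = 8. The loss is 13 − 6 = 7 in every subsequent period, with present value 7·δ/(1−δ).
Deviation is unprofitable when 7·δ/(1−δ) ≥ 8, i.e. δ/(1−δ) ≥ 8/7.
Equivalently δ ≥ 8/(8+7) = 8/15.

8/15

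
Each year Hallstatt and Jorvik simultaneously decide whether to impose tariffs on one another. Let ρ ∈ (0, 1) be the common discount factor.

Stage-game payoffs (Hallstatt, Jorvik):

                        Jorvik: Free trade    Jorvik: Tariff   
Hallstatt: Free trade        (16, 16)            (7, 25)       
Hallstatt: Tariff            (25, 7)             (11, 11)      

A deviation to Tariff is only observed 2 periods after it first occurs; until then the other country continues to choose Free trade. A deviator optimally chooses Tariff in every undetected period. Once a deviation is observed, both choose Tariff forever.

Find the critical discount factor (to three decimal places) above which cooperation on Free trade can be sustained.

0.802

Deviating for the 2 undetected periods gains 25−16 = 9 per period over cooperation, then loses 16−11 = 5 per period forever once punishment starts.
Gain: 9(1 + ρ + … + ρ^1); loss: 5·ρ^2/(1−ρ).
No profitable deviation ⇔ 9(1−ρ^2) ≤ 5·ρ^2, i.e. ρ^2 ≥ 9/(9+5) = 9/14.
Hence ρ ≥ (9/14)^(1/2) ≈ 0.802.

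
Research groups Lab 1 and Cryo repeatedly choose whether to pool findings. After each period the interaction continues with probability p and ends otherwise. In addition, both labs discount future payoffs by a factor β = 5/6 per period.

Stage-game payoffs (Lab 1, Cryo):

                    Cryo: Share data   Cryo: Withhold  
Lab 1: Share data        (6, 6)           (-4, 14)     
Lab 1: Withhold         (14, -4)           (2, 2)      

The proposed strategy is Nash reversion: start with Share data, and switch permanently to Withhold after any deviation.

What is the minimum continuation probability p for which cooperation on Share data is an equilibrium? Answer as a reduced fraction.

Expected continuation weight on next period's payoff is β·p = 5/6·p, which plays the role of the discount factor.
Cooperation requires 5/6·p ≥ (14−6)/(14−2) = 2/3, hence p ≥ 4/5.

4/5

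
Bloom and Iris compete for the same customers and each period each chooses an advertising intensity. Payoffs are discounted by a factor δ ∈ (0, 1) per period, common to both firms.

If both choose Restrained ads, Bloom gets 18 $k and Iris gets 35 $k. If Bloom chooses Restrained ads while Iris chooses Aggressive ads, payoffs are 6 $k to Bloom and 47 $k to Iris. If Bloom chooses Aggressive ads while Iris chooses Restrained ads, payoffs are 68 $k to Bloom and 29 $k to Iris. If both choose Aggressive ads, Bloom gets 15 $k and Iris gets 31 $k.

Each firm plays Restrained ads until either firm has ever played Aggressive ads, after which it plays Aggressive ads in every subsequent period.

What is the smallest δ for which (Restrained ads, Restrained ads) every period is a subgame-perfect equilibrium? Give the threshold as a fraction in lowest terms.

Bloom's threshold: (68−18)/(68−15) = 50/53.
Iris's threshold: (47−35)/(47−31) = 3/4.
50/53 > 3/4, so Bloom binds and δ* = 50/53.

50/53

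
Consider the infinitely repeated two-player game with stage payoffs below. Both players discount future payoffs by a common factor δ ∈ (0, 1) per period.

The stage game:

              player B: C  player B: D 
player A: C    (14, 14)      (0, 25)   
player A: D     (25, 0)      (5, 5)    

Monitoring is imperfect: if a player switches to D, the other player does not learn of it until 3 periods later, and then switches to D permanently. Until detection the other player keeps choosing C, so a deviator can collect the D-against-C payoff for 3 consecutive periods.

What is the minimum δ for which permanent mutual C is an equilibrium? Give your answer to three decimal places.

Deviating for the 3 undetected periods gains 25−14 = 11 per period over cooperation, then loses 14−5 = 9 per period forever once punishment starts.
Gain: 11(1 + δ + … + δ^2); loss: 9·δ^3/(1−δ).
No profitable deviation ⇔ 11(1−δ^3) ≤ 9·δ^3, i.e. δ^3 ≥ 11/(11+9) = 11/20.
Hence δ ≥ (11/20)^(1/3) ≈ 0.819.

0.819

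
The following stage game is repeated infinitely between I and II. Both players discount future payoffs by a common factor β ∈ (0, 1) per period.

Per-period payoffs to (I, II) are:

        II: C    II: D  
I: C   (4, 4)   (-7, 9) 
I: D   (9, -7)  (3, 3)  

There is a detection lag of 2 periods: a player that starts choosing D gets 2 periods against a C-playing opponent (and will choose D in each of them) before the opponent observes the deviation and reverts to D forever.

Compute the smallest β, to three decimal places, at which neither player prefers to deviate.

0.913

A deviator earns 9 for 2 periods, then 3 forever; cooperating earns 4 forever. Multiplying the IC by (1−β):
4 ≥ 9(1−β^2) + 3β^2, so 6·β^2 ≥ 5 and β^2 ≥ 5/6.
β ≥ (5/6)^(1/2) ≈ 0.913.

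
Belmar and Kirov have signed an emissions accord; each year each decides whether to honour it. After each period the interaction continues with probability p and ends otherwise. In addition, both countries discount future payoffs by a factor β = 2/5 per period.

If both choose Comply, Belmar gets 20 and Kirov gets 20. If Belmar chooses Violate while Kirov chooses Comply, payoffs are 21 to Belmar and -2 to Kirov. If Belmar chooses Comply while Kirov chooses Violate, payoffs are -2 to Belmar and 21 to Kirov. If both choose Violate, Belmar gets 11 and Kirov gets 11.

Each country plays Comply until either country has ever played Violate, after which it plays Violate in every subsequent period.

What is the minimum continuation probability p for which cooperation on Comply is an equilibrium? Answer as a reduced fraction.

Expected continuation weight on next period's payoff is β·p = 2/5·p, which plays the role of the discount factor.
Cooperation requires 2/5·p ≥ (21−20)/(21−11) = 1/10, hence p ≥ 1/4.

1/4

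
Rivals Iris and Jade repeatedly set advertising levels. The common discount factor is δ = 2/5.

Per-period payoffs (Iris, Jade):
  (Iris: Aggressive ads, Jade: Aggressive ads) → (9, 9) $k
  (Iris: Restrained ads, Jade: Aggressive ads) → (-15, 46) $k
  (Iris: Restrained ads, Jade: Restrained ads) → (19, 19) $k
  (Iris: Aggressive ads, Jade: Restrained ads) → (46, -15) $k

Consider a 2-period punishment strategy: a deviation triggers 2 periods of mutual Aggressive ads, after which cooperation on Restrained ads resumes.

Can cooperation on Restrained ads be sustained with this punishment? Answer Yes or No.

No

A one-shot deviation gives 46 now, then 9 for 2 periods, then back to 19.
Gain from deviating: (46−19) today; loss: (19−9) in each of the next 2 periods.
No-deviation condition: (19−9)(δ+…+δ^2) ≥ 46−19, i.e. δ+…+δ^2 ≥ 27/10.
At δ = 2/5: δ+…+δ^2 = 0.5600 < 2.7000.
So cooperation is not sustainable.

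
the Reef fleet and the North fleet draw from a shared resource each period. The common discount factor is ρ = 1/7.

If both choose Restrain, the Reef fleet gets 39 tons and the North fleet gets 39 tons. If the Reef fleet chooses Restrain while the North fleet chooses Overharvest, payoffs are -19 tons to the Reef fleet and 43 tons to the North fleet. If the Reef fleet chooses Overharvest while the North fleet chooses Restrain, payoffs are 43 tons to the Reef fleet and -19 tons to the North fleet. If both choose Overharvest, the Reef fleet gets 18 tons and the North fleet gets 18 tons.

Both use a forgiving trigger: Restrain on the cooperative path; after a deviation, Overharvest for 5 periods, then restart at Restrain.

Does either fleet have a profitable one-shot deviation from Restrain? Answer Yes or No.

Comparing payoff streams over the 6 periods until play realigns: cooperate → 39(1+ρ+…+ρ^5); deviate → 43 + 18(ρ+…+ρ^5).
Cooperation is sustained iff (39−18)(ρ+…+ρ^5) ≥ 43−39.
ρ+…+ρ^5 = 1/7·(1−(1/7)^5)/(1−1/7) = 0.1667, and (43−39)/(39−18) = 0.1905.
0.1667 < 0.1905, so cooperation is not sustainable.

Yes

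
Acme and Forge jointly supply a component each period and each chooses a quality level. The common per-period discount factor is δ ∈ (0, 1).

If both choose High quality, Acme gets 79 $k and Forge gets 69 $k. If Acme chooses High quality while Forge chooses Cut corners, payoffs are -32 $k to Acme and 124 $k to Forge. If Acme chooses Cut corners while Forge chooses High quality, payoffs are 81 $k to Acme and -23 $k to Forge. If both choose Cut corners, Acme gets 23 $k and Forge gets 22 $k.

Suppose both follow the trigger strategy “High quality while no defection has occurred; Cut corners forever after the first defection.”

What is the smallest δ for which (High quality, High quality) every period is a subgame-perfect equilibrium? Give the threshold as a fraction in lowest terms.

55/102

Acme: cooperation gives 79 each period; deviation gives 81 once then 23 forever.
  79/(1−δ) ≥ 81 + 23δ/(1−δ) ⇒ δ ≥ 2/58 = 1/29.
Forge: cooperation gives 69 each period; deviation gives 124 once then 22 forever.
  δ ≥ 55/102.
Both must hold, so the binding constraint is Forge's: δ ≥ 55/102.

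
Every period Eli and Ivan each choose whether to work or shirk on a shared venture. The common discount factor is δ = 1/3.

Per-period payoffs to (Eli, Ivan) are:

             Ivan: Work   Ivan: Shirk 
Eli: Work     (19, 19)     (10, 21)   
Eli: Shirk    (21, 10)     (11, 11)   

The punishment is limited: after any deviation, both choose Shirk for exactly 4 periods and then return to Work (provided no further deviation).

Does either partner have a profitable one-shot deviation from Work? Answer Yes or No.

A one-shot deviation gives 21 now, then 11 for 4 periods, then back to 19.
Gain from deviating: (21−19) today; loss: (19−11) in each of the next 4 periods.
No-deviation condition: (19−11)(δ+…+δ^4) ≥ 21−19, i.e. δ+…+δ^4 ≥ 1/4.
At δ = 1/3: δ+…+δ^4 = 0.4938 ≥ 0.2500.
So cooperation is sustainable.

No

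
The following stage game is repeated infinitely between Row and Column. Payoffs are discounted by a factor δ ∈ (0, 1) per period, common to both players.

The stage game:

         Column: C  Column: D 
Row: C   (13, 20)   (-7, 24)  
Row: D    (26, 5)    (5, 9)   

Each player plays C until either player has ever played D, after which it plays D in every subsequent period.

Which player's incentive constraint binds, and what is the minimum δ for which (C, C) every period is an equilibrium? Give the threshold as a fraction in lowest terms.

Row: cooperation gives 13 each period; deviation gives 26 once then 5 forever.
  13/(1−δ) ≥ 26 + 5δ/(1−δ) ⇒ δ ≥ 13/21.
Column: cooperation gives 20 each period; deviation gives 24 once then 9 forever.
  δ ≥ 4/15.
Both must hold, so the binding constraint is Row's: δ ≥ 13/21.

Row; δ ≥ 13/21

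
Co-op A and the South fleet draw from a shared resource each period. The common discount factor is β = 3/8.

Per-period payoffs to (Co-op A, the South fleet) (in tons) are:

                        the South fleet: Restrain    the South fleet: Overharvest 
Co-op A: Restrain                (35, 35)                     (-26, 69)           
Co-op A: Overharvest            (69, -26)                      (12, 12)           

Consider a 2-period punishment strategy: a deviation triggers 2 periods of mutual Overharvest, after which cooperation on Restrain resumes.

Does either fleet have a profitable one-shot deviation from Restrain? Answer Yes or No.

Yes

Comparing payoff streams over the 3 periods until play realigns: cooperate → 35(1+β+…+β^2); deviate → 69 + 12(β+…+β^2).
Cooperation is sustained iff (35−12)(β+…+β^2) ≥ 69−35.
β+…+β^2 = 3/8·(1−(3/8)^2)/(1−3/8) = 0.5156, and (69−35)/(35−12) = 1.4783.
0.5156 < 1.4783, so cooperation is not sustainable.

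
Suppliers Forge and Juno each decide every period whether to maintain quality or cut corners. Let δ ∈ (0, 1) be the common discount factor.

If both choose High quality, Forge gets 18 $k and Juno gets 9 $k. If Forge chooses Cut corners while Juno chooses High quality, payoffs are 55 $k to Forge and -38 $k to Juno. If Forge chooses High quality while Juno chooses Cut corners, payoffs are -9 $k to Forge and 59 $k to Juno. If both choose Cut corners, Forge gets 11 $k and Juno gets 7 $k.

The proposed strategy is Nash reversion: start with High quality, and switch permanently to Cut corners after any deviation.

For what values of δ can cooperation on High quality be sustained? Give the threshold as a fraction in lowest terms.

For Forge: deviation gain 55−18 = 37, per-period punishment loss 18−11 = 7. IC gives δ ≥ 37/44.
For Juno: gain 50, loss 2 per period, so δ ≥ 50/52 = 25/26.
The tighter constraint is Juno's, so cooperation needs δ ≥ 25/26.

25/26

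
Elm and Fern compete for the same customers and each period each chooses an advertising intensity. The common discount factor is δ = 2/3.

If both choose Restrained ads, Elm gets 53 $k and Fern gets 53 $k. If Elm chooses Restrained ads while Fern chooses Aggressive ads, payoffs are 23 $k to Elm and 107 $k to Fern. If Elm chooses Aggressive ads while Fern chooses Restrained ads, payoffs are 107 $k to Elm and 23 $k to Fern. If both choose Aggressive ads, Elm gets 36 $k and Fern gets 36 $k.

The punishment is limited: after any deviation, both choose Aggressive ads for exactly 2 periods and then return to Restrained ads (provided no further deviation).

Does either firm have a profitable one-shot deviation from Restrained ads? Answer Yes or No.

Yes

IC: δ+…+δ^2 ≥ (107−53)/(53−36) = 54/17.
At δ = 2/3: partial sum = 1.1111 < 3.1765. Cooperation not sustainable.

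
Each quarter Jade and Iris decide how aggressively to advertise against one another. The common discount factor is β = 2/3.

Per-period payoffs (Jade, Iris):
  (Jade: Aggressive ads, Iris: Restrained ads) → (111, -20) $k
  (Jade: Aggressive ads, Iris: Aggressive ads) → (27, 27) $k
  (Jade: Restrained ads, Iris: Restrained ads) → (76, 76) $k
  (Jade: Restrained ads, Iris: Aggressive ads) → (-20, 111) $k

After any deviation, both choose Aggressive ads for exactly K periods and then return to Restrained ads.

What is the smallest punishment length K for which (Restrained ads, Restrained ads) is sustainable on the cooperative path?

Need Σ_{k=1}^{K} β^k ≥ (111−76)/(76−27) = 0.7143 at β = 2/3.
At K = 1 the sum is 0.6667 < 0.7143; at K = 2 it is 1.1111 ≥ 0.7143.
So the minimum punishment length is K = 2.

2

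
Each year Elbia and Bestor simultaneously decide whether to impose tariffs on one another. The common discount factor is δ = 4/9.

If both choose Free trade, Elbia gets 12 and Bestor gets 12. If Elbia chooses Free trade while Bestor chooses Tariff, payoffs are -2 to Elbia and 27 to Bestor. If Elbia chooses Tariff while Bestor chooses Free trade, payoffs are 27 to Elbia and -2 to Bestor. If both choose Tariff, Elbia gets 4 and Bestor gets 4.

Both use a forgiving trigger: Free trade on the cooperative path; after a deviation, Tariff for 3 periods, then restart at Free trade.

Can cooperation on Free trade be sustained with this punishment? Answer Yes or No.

A one-shot deviation gives 27 now, then 4 for 3 periods, then back to 12.
Gain from deviating: (27−12) today; loss: (12−4) in each of the next 3 periods.
No-deviation condition: (12−4)(δ+…+δ^3) ≥ 27−12, i.e. δ+…+δ^3 ≥ 15/8.
At δ = 4/9: δ+…+δ^3 = 0.7298 < 1.8750.
So cooperation is not sustainable.

No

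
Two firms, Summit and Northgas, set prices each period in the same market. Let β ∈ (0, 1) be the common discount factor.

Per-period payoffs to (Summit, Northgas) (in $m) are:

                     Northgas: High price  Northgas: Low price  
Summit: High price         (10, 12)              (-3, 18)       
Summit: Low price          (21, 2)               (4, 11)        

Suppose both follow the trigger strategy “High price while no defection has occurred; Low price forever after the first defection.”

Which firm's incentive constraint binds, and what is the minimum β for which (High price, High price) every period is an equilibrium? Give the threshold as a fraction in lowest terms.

Summit's threshold: (21−10)/(21−4) = 11/17.
Northgas's threshold: (18−12)/(18−11) = 6/7.
11/17 < 6/7, so Northgas binds and β* = 6/7.

Northgas; β ≥ 6/7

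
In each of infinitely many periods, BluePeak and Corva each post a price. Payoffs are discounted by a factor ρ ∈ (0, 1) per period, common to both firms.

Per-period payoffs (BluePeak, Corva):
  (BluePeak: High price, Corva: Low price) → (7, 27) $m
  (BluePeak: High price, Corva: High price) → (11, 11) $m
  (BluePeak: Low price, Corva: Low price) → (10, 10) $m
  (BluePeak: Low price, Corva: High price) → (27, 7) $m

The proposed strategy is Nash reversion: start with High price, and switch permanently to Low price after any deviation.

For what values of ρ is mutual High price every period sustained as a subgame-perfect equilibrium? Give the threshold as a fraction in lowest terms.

16/17

11/(1−ρ) ≥ 27 + 10ρ/(1−ρ)
11 ≥ 27 − 17ρ
ρ ≥ 16/17.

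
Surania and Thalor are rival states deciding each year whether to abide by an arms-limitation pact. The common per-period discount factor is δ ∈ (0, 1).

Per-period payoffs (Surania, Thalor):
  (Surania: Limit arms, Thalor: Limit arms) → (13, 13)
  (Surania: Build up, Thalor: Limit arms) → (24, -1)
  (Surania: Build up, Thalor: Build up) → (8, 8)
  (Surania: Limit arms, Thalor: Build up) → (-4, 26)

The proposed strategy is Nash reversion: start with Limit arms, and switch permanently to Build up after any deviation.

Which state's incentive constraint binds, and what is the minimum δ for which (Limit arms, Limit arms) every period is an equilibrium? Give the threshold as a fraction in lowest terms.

Thalor; δ ≥ 13/18

For Surania: deviation gain 24−13 = 11, per-period punishment loss 13−8 = 5. IC gives δ ≥ 11/16.
For Thalor: gain 13, loss 5 per period, so δ ≥ 13/18.
The tighter constraint is Thalor's, so cooperation needs δ ≥ 13/18.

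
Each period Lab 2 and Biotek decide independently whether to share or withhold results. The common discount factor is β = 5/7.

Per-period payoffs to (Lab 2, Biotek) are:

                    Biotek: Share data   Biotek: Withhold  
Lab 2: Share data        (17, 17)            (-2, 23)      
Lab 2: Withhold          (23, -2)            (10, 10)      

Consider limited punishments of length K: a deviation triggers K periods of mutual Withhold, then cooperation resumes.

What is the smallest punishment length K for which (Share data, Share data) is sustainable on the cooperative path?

2

IC: β(1−β^K)/(1−β) ≥ (23−17)/(17−10) = 6/7.
With β = 5/7: need 1 − β^K ≥ 6/7·(1−5/7)/(5/7), i.e. β^K ≤ 0.6571.
Since (5/7)^1 = 0.7143 and (5/7)^2 = 0.5102, the smallest such K is 2.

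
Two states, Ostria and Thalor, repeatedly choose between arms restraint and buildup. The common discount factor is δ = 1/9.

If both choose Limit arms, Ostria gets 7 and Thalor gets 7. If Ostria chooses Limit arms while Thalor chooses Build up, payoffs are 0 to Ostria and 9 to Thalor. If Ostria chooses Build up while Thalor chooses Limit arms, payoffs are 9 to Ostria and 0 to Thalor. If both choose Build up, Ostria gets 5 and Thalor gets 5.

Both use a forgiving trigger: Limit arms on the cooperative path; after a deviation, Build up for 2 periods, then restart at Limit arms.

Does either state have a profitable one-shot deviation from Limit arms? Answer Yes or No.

Comparing payoff streams over the 3 periods until play realigns: cooperate → 7(1+δ+…+δ^2); deviate → 9 + 5(δ+…+δ^2).
Cooperation is sustained iff (7−5)(δ+…+δ^2) ≥ 9−7.
δ+…+δ^2 = 1/9·(1−(1/9)^2)/(1−1/9) = 0.1235, and (9−7)/(7−5) = 1.0000.
0.1235 < 1.0000, so cooperation is not sustainable.

Yes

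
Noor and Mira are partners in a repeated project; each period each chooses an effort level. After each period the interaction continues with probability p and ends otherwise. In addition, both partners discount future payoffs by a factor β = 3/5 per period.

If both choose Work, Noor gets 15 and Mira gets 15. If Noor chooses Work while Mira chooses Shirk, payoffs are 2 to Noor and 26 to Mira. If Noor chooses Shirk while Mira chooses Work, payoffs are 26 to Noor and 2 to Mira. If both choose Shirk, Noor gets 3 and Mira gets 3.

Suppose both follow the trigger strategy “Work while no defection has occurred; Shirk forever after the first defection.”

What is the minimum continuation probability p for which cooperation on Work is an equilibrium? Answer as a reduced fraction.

55/69

Expected continuation weight on next period's payoff is β·p = 3/5·p, which plays the role of the discount factor.
Cooperation requires 3/5·p ≥ (26−15)/(26−3) = 11/23, hence p ≥ 55/69.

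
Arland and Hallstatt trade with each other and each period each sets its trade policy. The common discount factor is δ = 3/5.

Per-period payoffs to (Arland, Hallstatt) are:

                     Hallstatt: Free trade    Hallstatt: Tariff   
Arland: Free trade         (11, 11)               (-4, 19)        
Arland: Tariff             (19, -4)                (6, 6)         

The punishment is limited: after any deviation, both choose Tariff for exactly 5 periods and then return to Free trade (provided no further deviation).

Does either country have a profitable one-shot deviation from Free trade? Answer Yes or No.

Comparing payoff streams over the 6 periods until play realigns: cooperate → 11(1+δ+…+δ^5); deviate → 19 + 6(δ+…+δ^5).
Cooperation is sustained iff (11−6)(δ+…+δ^5) ≥ 19−11.
δ+…+δ^5 = 3/5·(1−(3/5)^5)/(1−3/5) = 1.3834, and (19−11)/(11−6) = 1.6000.
1.3834 < 1.6000, so cooperation is not sustainable.

Yes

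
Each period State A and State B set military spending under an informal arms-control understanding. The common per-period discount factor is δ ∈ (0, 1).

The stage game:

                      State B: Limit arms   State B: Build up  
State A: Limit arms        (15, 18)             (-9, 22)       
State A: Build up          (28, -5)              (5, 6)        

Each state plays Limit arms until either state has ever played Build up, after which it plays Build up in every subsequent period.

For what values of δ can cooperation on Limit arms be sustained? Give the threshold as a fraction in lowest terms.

For State A: deviation gain 28−15 = 13, per-period punishment loss 15−5 = 10. IC gives δ ≥ 13/23.
For State B: gain 4, loss 12 per period, so δ ≥ 4/16 = 1/4.
The tighter constraint is State A's, so cooperation needs δ ≥ 13/23.

13/23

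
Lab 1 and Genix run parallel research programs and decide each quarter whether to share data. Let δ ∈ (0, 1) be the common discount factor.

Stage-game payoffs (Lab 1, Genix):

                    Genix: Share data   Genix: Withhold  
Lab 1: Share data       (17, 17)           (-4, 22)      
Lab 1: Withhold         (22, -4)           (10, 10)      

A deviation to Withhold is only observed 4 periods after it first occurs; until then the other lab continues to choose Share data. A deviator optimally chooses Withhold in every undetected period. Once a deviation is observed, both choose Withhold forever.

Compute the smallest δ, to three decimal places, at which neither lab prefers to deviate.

A deviator earns 22 for 4 periods, then 10 forever; cooperating earns 17 forever. Multiplying the IC by (1−δ):
17 ≥ 22(1−δ^4) + 10δ^4, so 12·δ^4 ≥ 5 and δ^4 ≥ 5/12.
δ ≥ (5/12)^(1/4) ≈ 0.803.

0.803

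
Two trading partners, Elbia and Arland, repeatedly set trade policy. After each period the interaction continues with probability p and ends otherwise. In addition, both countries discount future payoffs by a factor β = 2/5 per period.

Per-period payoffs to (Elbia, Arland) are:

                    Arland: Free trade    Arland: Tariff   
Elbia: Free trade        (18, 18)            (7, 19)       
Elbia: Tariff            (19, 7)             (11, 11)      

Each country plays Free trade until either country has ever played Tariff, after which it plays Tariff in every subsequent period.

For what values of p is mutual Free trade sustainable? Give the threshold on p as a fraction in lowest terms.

5/16

With continuation probability p and discount β, the effective per-period discount factor is βp.
Grim-trigger IC: βp ≥ (19−18)/(19−11) = 1/8.
So p ≥ (1/8)/(2/5) = 5/16.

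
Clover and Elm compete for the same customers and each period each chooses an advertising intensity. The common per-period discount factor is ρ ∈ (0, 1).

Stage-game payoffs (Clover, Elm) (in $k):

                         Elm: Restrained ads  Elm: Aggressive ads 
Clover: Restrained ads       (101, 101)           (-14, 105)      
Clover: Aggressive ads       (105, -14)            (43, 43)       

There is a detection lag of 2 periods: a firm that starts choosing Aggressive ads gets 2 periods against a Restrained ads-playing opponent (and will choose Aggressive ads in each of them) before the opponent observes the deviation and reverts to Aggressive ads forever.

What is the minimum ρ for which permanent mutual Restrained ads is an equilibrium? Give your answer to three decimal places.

0.254

Deviating for the 2 undetected periods gains 105−101 = 4 per period over cooperation, then loses 101−43 = 58 per period forever once punishment starts.
Gain: 4(1 + ρ + … + ρ^1); loss: 58·ρ^2/(1−ρ).
No profitable deviation ⇔ 4(1−ρ^2) ≤ 58·ρ^2, i.e. ρ^2 ≥ 4/(4+58) = 2/31.
Hence ρ ≥ (2/31)^(1/2) ≈ 0.254.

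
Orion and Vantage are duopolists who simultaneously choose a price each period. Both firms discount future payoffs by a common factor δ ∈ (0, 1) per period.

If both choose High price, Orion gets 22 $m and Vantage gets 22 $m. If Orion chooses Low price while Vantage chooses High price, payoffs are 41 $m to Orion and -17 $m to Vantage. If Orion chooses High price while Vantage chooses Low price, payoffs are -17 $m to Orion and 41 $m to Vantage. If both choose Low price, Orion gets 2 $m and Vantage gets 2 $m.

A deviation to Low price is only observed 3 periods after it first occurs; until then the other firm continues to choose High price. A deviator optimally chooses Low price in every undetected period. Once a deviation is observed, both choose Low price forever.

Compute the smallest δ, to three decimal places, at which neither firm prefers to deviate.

0.787

The best deviation is to choose Low price for all 3 undetected periods, earning 41 each, then 2 forever once detected.
Deviation value: 41(1−δ^3)/(1−δ) + 2δ^3/(1−δ); cooperation value: 22/(1−δ).
IC: 22 ≥ 41(1−δ^3) + 2δ^3 = 41 − 39δ^3.
So δ^3 ≥ 19/39, giving δ ≥ (19/39)^(1/3) ≈ 0.787.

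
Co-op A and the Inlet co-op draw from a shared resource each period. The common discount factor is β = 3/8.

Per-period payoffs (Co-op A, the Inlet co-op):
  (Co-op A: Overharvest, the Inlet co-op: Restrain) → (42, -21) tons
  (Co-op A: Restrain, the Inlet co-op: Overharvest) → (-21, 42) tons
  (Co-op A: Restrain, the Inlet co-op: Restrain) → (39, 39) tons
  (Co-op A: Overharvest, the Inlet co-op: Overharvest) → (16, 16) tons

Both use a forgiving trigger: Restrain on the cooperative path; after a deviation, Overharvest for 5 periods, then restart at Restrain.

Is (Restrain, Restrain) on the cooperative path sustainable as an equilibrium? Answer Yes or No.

Yes

IC: β+…+β^5 ≥ (42−39)/(39−16) = 3/23.
At β = 3/8: partial sum = 0.5956 ≥ 0.1304. Cooperation sustainable.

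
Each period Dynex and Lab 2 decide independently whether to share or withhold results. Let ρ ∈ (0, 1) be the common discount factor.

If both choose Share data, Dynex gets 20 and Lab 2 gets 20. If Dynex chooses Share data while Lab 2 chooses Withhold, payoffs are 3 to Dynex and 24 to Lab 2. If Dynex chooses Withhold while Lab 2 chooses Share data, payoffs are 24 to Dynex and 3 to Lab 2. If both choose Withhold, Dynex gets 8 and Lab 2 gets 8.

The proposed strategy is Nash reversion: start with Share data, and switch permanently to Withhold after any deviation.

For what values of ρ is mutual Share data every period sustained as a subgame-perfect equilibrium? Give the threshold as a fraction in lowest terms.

1/4

Under grim trigger the critical discount factor is (T−C)/(T−P) with T = 24, C = 20, P = 8.
ρ* = (24−20)/(24−8) = 4/16 = 1/4.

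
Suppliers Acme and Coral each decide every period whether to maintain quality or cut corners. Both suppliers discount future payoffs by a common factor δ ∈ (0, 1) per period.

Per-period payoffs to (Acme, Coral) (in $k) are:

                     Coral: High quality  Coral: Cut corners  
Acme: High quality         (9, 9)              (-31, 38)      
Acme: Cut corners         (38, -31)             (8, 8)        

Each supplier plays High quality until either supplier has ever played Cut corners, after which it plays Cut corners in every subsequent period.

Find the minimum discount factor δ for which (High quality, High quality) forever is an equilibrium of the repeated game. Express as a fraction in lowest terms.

29/30

Under grim trigger the critical discount factor is (T−C)/(T−P) with T = 38, C = 9, P = 8.
δ* = (38−9)/(38−8) = 29/30.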